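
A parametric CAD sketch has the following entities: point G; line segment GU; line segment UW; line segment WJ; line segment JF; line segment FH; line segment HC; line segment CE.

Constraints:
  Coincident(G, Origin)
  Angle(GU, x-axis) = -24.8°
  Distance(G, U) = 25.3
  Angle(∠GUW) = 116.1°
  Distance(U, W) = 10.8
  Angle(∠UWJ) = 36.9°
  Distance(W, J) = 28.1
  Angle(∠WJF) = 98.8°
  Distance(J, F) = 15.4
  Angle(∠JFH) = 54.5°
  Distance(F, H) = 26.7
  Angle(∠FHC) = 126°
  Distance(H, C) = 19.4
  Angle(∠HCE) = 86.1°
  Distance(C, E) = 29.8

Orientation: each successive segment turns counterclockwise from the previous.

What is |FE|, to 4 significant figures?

34.05

G is at the origin; GU runs at -24.8° with length 25.3, so U = (22.97, -10.61). ∠GUW = 116.1° gives UW at 39.10° from the x-axis; with |UW| = 10.8, W = (31.35, -3.801). ∠UWJ = 36.9° gives WJ at -177.8° from the x-axis; with |WJ| = 28.1, J = (3.269, -4.880). ∠WJF = 98.8° gives JF at -96.60° from the x-axis; with |JF| = 15.4, F = (1.499, -20.18). ∠JFH = 54.5° gives FH at 28.90° from the x-axis; with |FH| = 26.7, H = (24.87, -7.274). ∠FHC = 126.0° gives HC at 82.90° from the x-axis; with |HC| = 19.4, C = (27.27, 11.98). ∠HCE = 86.1° gives CE at 176.8° from the x-axis; with |CE| = 29.8, E = (-2.482, 13.64). Then |FE| = |E − F| = 34.05.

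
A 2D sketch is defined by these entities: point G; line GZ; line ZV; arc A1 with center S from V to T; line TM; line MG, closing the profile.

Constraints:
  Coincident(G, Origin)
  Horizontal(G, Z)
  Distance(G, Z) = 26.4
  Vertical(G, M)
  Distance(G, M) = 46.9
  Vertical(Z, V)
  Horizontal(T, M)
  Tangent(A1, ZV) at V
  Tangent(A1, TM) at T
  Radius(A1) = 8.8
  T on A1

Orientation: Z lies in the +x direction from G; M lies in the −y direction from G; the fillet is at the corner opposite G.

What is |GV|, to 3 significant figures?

46.4

G is at the origin; GZ is horizontal with |GZ| = 26.4 and Z on the +x side, so Z = (26.4, 0.00). GM is vertical with |GM| = 46.9 and M on the −y side, so M = (0.00, -46.9). The virtual corner opposite G is at (26.4, -46.9). Tangency of A1 to ZV means the radius SV is perpendicular to ZV and since A1 is tangent to TM there, ST ⟂ TM, with radius 8.8, so the center S sits 8.8 in from both sides at S = (17.6, -38.1). That places the tangent points at V = (26.4, -38.1) on ZV and T = (17.6, -46.9) on TM. Then |GV| = |V − G| = 46.4.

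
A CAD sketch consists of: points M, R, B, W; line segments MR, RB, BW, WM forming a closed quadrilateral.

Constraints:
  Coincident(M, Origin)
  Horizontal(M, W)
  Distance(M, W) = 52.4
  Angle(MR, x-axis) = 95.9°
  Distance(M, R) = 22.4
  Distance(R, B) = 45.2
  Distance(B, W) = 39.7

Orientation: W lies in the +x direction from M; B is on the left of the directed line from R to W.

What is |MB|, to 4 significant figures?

55.13

M is at the origin; M and W share the same y with |MW| = 52.4 and W in +x, so W = (52.4, 0). MR runs at 95.9° with |MR| = 22.4, so R = (-2.303, 22.28). B is determined by |RB| = 45.2 and |BW| = 39.7 together: it lies at the intersection of circle(R, 45.2) and circle(W, 39.7). With |RW| = 59.07, the foot of the radical line on RW is 33.49 from R and the perpendicular offset is √(45.2² − 33.49²) = 30.36. Taking the left-of-RW solution: B = (40.16, 37.77).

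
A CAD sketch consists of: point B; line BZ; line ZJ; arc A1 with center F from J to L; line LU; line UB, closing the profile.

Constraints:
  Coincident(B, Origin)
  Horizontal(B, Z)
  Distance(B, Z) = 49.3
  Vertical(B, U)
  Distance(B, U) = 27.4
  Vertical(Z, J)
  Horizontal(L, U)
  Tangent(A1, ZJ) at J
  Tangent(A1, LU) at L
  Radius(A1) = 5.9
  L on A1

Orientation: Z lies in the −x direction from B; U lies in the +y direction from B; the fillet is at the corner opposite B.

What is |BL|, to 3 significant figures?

51.3

B is at the origin; B and Z share the same y with |BZ| = 49.3 and Z on the −x side, so Z = (-49.3, 0.00). BU is vertical with |BU| = 27.4 and U on the +y side, so U = (0.00, 27.4). The virtual corner opposite B is at (-49.3, 27.4). The tangent condition forces FJ to be normal to ZJ and A1 meets LU tangentially, so FL is at right angles to LU, with radius 5.9, so the center F sits 5.9 in from both sides at F = (-43.4, 21.5). That places the tangent points at J = (-49.3, 21.5) on ZJ and L = (-43.4, 27.4) on LU. Then |BL| = |L − B| = 51.3.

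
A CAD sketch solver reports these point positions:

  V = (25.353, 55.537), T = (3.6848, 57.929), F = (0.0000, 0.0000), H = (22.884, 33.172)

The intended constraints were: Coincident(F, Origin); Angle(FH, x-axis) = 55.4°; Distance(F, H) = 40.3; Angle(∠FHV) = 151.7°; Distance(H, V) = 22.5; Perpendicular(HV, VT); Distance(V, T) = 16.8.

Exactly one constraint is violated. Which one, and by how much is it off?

Distance(V, T) = 16.8 — off by 5.00.

F = (0.00, 0.00) ✓; FH at 55.40° ✓; |FH| = 40.30 ✓; ∠FHV = 151.7° ✓; |HV| = 22.50 ✓; ∠(HV, VT) = 90.00° ✓; |VT| = 21.80 ✗.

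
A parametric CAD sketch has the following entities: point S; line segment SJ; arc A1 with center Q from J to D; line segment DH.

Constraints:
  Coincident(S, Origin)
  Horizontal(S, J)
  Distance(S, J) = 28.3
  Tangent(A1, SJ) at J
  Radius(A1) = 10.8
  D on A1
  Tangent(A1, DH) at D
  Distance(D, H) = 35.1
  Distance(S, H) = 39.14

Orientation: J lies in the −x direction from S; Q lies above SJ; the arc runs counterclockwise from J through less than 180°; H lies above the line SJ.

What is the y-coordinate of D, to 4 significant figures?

6.570

S is at the origin; SJ is horizontal with |SJ| = 28.3 and J on the −x side, so J = (-28.30, 0.000). Tangency of A1 to SJ means the radius QJ is perpendicular to SJ, so Q = J + (0, 10.8) = (-28.30, 10.80). Since QD ⟂ DH (tangency), |QH| = √(10.8² + 35.1²) = 36.72 regardless of where D sits on A1. So H lies on both circle(S, 39.14) and circle(Q, 36.72); the above-SJ intersection is H = (-4.617, 38.87). D is the foot of the tangent from H: D = (-18.36, 6.570).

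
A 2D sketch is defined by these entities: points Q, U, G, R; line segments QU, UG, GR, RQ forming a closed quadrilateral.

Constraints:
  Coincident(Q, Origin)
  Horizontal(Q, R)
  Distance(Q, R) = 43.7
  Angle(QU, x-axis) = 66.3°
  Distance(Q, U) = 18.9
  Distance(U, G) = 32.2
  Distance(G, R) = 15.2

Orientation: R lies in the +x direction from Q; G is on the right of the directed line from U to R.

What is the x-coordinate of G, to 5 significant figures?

29.758

Checks: |UG| = 32.20 ✓; |GR| = 15.20 ✓.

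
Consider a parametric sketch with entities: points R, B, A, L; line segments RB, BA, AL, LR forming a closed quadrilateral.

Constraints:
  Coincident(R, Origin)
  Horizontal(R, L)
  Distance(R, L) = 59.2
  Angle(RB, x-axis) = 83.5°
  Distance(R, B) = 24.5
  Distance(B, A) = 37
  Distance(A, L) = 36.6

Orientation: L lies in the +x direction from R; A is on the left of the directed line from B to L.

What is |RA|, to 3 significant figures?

49.8

Checks: RB at 83.50° ✓; |BA| = 37.00 ✓; |AL| = 36.60 ✓.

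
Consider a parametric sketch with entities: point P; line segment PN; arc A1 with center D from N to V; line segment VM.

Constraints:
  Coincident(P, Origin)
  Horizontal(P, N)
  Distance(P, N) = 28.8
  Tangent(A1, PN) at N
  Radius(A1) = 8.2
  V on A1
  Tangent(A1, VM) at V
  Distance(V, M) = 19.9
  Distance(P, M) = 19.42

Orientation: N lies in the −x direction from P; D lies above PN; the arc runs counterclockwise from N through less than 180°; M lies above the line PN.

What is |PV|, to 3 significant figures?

23.0

P is at the origin; P and N share the same y with |PN| = 28.8 and N on the −x side, so N = (-28.8, 0.00). Since A1 is tangent to PN there, DN ⟂ PN, so D = N + (0, 8.2) = (-28.8, 8.20). Since DV ⟂ VM (tangency), |DM| = √(8.2² + 19.9²) = 21.5 regardless of where V sits on A1. So M lies on both circle(P, 19.42) and circle(D, 21.5); the above-PN intersection is M = (-9.20, 17.1). V is the foot of the tangent from M: V = (-22.8, 2.59).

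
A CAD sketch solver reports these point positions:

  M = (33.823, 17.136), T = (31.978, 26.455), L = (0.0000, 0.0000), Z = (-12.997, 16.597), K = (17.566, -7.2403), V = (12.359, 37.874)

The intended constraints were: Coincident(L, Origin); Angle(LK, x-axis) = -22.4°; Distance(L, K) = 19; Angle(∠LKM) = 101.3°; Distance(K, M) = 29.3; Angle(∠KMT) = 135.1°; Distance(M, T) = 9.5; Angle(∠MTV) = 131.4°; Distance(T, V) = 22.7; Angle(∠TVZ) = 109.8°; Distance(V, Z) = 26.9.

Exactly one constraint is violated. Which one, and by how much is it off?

Distance(V, Z) = 26.9 — off by 6.20.

L = (0.00, 0.00) ✓; LK at -22.40° ✓; |LK| = 19.00 ✓; ∠LKM = 101.3° ✓; |KM| = 29.30 ✓; ∠KMT = 135.1° ✓; |MT| = 9.500 ✓; ∠MTV = 131.4° ✓; |TV| = 22.70 ✓; ∠TVZ = 109.8° ✓; |VZ| = 33.10 ✗.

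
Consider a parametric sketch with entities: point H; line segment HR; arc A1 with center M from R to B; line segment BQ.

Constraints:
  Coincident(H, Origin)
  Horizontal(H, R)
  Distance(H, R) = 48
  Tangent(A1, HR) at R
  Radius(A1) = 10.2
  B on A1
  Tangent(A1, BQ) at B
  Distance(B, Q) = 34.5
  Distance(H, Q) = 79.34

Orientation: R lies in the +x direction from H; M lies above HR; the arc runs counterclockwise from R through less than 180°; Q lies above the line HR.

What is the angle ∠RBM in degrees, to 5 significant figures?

54.388°

H is at the origin; HR is horizontal with |HR| = 48.0 and R on the +x side, so R = (48.000, 0.0000). The tangent condition forces MR to be normal to HR, so M = R + (0, 10.2) = (48.000, 10.200). Since MB ⟂ BQ (tangency), |MQ| = √(10.2² + 34.5²) = 35.976 regardless of where B sits on A1. So Q lies on both circle(H, 79.34) and circle(M, 35.976); the above-HR intersection is Q = (68.762, 39.581). B is the foot of the tangent from Q: B = (57.657, 6.9169).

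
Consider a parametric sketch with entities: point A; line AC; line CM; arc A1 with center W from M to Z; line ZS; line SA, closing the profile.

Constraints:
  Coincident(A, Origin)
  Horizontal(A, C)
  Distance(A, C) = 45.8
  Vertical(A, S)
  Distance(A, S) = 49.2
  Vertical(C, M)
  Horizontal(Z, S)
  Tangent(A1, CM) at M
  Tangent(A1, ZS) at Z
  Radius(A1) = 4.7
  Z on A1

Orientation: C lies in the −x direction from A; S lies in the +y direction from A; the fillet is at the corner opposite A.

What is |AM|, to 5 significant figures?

63.858

A is at the origin; AC is horizontal with |AC| = 45.8 and C on the −x side, so C = (-45.800, 0.0000). AS is vertical with |AS| = 49.2 and S on the +y side, so S = (0.0000, 49.200). The virtual corner opposite A is at (-45.800, 49.200). The tangent condition forces WM to be normal to CM and tangency of A1 to ZS means the radius WZ is perpendicular to ZS, with radius 4.7, so the center W sits 4.7 in from both sides at W = (-41.100, 44.500). That places the tangent points at M = (-45.800, 44.500) on CM and Z = (-41.100, 49.200) on ZS. Then |AM| = |M − A| = 63.858.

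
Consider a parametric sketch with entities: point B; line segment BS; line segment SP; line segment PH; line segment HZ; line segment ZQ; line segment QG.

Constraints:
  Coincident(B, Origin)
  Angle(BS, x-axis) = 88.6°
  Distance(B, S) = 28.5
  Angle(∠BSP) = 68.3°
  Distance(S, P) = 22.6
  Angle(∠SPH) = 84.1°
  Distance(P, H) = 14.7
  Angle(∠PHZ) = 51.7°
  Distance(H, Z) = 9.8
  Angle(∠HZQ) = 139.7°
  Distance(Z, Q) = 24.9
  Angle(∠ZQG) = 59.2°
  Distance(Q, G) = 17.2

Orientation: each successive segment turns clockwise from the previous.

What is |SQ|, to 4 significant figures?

20.62

B is at the origin; BS runs at 88.6° with length 28.5, so S = (0.6963, 28.49). ∠BSP = 68.3° gives SP at -23.10° from the x-axis; with |SP| = 22.6, P = (21.48, 19.62). ∠SPH = 84.1° gives PH at -119.0° from the x-axis; with |PH| = 14.7, H = (14.36, 6.768). ∠PHZ = 51.7° gives HZ at 112.7° from the x-axis; with |HZ| = 9.8, Z = (10.58, 15.81). ∠HZQ = 139.7° gives ZQ at 72.40° from the x-axis; with |ZQ| = 24.9, Q = (18.10, 39.54). Then |SQ| = |Q − S| = 20.62.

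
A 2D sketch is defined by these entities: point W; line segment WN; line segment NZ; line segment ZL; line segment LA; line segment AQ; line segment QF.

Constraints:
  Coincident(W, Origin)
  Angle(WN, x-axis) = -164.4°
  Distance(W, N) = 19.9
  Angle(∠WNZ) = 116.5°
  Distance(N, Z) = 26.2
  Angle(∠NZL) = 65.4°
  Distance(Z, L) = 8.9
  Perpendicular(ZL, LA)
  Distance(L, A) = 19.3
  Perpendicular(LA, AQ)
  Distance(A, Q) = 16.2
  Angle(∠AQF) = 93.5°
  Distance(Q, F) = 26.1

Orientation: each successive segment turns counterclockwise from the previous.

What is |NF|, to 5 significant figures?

36.425

LA ⟂ AQ, so AQ runs at -166.30°; with |AQ| = 16.2, Q = (-35.785, -14.057). ∠AQF = 93.5° gives QF at -79.800° from the x-axis; with |QF| = 26.1, F = (-31.163, -39.744). Then |NF| = |F − N| = 36.425.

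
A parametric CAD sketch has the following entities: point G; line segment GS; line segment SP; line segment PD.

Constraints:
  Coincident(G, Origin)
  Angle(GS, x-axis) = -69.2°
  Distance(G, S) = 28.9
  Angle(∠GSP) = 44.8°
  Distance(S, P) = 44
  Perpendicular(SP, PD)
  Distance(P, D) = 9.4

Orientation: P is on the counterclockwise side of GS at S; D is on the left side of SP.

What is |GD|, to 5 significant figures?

25.926

G is at the origin; GS runs at -69.2° with length 28.9, so S = 28.9·(cos -69.2°, sin -69.2°) = (10.263, -27.016). ∠GSP = 44.8°, so SP runs at -69.2° + (180° − 44.8°) = 66.000° from the x-axis; with |SP| = 44.0, P = S + 44.0·(cos 66.000°, sin 66.000°) = (28.159, 13.180). The perpendicularity gives PD at right angles to SP; with |PD| = 9.4 on the left of SP, D = P + 9.4·(-0.91355, 0.40674) = (19.572, 17.003). Then |GD| = |D − G| = 25.926.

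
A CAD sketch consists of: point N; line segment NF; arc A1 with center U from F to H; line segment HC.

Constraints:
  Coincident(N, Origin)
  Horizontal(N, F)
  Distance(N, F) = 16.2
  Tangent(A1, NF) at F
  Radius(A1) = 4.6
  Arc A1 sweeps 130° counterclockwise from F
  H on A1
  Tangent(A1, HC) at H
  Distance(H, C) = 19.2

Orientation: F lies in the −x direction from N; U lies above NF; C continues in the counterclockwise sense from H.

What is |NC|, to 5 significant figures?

33.490

N is at the origin; NF is horizontal with |NF| = 16.2 and F on the −x side, so F = (-16.200, 0.0000). Since A1 is tangent to NF there, UF ⟂ NF, so U = F + (0, 4.6) = (-16.200, 4.6000). On A1, F sits at bearing -90° from U; a 130° counterclockwise sweep puts H at bearing 40°, so H = U + 4.6·(cos 40°, sin 40°) = (-12.676, 7.5568). A1 meets HC tangentially, so UH is at right angles to HC, so HC runs along (−sin 40°, cos 40°); with |HC| = 19.2, C = (-25.018, 22.265). Then |NC| = |C − N| = 33.490.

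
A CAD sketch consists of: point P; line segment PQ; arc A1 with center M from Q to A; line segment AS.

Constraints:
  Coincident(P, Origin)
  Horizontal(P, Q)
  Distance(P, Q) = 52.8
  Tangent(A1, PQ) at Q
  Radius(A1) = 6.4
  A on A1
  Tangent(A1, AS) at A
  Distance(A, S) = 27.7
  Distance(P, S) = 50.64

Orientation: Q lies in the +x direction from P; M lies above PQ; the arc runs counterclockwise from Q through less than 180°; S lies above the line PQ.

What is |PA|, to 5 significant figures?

58.614

Checks: ∠(MQ, QP) = 90.00° ✓; |MQ| = 6.400 ✓; |MA| = 6.400 ✓; ∠(MA, AS) = 90.00° ✓; |AS| = 27.70 ✓; |PS| = 50.64 ✓.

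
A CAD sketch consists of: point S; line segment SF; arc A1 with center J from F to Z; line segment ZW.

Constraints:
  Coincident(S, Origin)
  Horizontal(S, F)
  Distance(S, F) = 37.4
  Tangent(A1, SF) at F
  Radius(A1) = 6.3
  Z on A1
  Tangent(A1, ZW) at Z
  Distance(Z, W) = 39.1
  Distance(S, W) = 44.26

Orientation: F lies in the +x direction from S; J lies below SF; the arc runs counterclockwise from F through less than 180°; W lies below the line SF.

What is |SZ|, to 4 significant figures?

31.77

Checks: |JZ| = 6.300 ✓; ∠(JZ, ZW) = 90.00° ✓; |ZW| = 39.10 ✓; |SW| = 44.26 ✓.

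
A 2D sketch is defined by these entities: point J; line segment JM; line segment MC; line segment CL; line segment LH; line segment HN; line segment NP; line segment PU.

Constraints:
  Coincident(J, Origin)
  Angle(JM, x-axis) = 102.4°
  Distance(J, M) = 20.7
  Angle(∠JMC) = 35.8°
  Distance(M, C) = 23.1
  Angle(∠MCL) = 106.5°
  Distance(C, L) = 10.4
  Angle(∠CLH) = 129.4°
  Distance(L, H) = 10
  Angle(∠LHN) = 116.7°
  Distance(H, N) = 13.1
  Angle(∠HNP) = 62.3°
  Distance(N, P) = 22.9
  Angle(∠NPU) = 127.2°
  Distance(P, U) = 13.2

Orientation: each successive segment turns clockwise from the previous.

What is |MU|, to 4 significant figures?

33.92

J is at the origin; JM runs at 102.4° with length 20.7, so M = (-4.445, 20.22). ∠JMC = 35.8° gives MC at -41.80° from the x-axis; with |MC| = 23.1, C = (12.78, 4.820). ∠MCL = 106.5° gives CL at -115.3° from the x-axis; with |CL| = 10.4, L = (8.331, -4.582). ∠CLH = 129.4° gives LH at -165.9° from the x-axis; with |LH| = 10.0, H = (-1.368, -7.018). ∠LHN = 116.7° gives HN at 130.8° from the x-axis; with |HN| = 13.1, N = (-9.928, 2.898). ∠HNP = 62.3° gives NP at 13.10° from the x-axis; with |NP| = 22.9, P = (12.38, 8.089). ∠NPU = 127.2° gives PU at -39.70° from the x-axis; with |PU| = 13.2, U = (22.53, -0.3432). Then |MU| = |U − M| = 33.92.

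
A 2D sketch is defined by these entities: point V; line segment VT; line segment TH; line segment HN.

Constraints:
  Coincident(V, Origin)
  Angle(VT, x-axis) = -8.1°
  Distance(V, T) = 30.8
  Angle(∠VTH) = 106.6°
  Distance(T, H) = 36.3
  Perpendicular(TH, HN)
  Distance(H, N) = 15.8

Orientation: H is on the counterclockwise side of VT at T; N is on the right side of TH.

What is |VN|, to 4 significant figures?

63.93

V is at the origin; VT runs at -8.1° with length 30.8, so T = 30.8·(cos -8.1°, sin -8.1°) = (30.49, -4.340). ∠VTH = 106.6°, so TH runs at -8.1° + (180° − 106.6°) = 65.30° from the x-axis; with |TH| = 36.3, H = T + 36.3·(cos 65.30°, sin 65.30°) = (45.66, 28.64). TH is perpendicular to HN; with |HN| = 15.8 on the right of TH, N = H + 15.8·(0.9085, -0.4179) = (60.02, 22.04). Then |VN| = |N − V| = 63.93.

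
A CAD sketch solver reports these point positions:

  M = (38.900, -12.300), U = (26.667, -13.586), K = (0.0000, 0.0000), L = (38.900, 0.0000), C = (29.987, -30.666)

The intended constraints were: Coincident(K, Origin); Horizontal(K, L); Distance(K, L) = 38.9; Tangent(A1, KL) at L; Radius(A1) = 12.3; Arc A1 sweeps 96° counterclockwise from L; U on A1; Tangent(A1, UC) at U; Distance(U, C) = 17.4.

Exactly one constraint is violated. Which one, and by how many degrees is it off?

Tangent(A1, UC) at U — off by 5.00°.

K = (0.00, 0.00) ✓; K.y = 0.00, L.y = 0.00 ✓; |KL| = 38.90 ✓; ∠(ML, LK) = 90.00° ✓; |ML| = 12.30 ✓; bearing(M→U) − bearing(M→L) = 96.00° ✓; |MU| = 12.30 ✓; ∠(MU, UC) = 85.00° ✗; |UC| = 17.40 ✓.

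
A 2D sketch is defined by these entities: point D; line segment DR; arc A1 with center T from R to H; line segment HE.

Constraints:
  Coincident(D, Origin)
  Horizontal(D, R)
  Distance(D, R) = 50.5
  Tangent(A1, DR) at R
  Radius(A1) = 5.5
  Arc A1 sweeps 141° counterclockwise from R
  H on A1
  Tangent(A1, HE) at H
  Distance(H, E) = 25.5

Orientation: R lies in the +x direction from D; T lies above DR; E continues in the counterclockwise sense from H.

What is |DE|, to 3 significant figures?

42.8

On A1, R sits at bearing -90° from T; a 141° counterclockwise sweep puts H at bearing 51°, so H = T + 5.5·(cos 51°, sin 51°) = (54.0, 9.77). A1 meets HE tangentially, so TH is at right angles to HE, so HE runs along (−sin 51°, cos 51°); with |HE| = 25.5, E = (34.1, 25.8). Then |DE| = |E − D| = 42.8.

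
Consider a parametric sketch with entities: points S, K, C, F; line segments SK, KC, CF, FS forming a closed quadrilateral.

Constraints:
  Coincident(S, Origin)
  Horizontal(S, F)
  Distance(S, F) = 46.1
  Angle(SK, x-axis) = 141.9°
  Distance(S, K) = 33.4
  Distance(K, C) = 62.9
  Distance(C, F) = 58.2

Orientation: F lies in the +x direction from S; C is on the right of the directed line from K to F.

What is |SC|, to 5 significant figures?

36.270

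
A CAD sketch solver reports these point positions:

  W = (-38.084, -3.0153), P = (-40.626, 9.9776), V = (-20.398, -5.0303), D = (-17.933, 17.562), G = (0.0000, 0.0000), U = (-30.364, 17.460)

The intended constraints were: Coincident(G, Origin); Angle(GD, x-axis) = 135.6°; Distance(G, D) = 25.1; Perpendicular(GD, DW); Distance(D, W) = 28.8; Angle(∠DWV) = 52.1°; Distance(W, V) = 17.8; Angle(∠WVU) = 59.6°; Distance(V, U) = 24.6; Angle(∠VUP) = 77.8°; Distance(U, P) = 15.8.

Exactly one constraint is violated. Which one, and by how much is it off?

Distance(U, P) = 15.8 — off by 3.10.

G = (0.00, 0.00) ✓; GD at 135.6° ✓; |GD| = 25.10 ✓; ∠(GD, DW) = 90.00° ✓; |DW| = 28.80 ✓; ∠DWV = 52.10° ✓; |WV| = 17.80 ✓; ∠WVU = 59.60° ✓; |VU| = 24.60 ✓; ∠VUP = 77.80° ✓; |UP| = 12.70 ✗.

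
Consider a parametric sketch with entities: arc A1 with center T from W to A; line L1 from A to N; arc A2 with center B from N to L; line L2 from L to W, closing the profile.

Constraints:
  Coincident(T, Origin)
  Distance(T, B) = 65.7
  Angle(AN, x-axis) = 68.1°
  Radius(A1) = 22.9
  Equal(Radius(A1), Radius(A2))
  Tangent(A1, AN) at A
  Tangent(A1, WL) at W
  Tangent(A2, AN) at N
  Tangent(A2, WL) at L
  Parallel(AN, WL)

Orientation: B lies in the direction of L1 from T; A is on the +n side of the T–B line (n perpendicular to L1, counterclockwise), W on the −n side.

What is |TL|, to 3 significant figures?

69.6

The slot axis is L1's direction at 68.1°, so u = (cos 68.1°, sin 68.1°) = (0.373, 0.928) and n = (−sin 68.1°, cos 68.1°) = (-0.928, 0.373). T is at the origin and B lies 65.7 along u from T, so B = 65.7·u = (24.5, 61.0). Tangency of A1 to both parallel lines with radius 22.9 puts A and W at T ± 22.9·n: A = (-21.2, 8.54), W = (21.2, -8.54). Equal radii place N and L the same way about B: N = B + 22.9·n = (3.26, 69.5), L = B − 22.9·n = (45.8, 52.4). Then |TL| = |L − T| = 69.6.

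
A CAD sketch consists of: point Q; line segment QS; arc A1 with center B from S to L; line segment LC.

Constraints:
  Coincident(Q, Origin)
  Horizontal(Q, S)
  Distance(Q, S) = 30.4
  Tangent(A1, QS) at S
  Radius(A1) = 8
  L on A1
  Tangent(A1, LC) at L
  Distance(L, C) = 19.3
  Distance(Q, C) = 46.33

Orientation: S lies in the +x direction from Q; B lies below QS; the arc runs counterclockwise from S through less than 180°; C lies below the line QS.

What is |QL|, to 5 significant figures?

27.746

Q is at the origin; QS is horizontal with |QS| = 30.4 and S on the +x side, so S = (30.400, 0.0000). Tangency of A1 to QS means the radius BS is perpendicular to QS, so B = S + (0, -8) = (30.400, -8.0000). Since BL ⟂ LC (tangency), |BC| = √(8.0² + 19.3²) = 20.892 regardless of where L sits on A1. So C lies on both circle(Q, 46.33) and circle(B, 20.892); the below-QS intersection is C = (37.061, -27.802). L is the foot of the tangent from C: L = (24.372, -13.260).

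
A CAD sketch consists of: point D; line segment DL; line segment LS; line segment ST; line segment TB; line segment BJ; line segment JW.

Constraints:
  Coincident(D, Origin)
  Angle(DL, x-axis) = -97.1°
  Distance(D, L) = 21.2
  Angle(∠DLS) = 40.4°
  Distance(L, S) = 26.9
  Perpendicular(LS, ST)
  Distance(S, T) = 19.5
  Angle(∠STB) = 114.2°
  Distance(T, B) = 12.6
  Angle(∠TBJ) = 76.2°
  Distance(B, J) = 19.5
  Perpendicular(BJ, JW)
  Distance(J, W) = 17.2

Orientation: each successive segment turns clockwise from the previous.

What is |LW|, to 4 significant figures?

28.90

∠TBJ = 76.2° gives BJ at -136.3° from the x-axis; with |BJ| = 19.5, J = (-4.562, -8.090). BJ ⟂ JW, so JW runs at 133.7°; with |JW| = 17.2, W = (-16.45, 4.345). Then |LW| = |W − L| = 28.90.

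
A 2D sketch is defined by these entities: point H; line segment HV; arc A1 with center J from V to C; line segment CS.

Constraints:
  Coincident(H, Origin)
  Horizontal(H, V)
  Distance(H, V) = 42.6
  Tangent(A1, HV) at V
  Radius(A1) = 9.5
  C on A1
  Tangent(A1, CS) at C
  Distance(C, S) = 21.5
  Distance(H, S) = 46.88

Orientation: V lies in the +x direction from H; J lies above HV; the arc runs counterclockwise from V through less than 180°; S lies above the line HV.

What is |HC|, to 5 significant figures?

52.012

Checks: H = (0.00, 0.00) ✓; |JC| = 9.500 ✓; ∠(JC, CS) = 90.00° ✓; |CS| = 21.50 ✓; |HS| = 46.88 ✓.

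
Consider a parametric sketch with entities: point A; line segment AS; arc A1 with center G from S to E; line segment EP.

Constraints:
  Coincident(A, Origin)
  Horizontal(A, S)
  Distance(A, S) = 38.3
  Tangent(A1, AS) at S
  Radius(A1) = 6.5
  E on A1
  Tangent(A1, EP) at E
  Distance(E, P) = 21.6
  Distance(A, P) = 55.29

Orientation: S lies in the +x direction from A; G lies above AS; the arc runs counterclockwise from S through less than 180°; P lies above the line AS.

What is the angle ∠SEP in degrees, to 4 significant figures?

140.0°

A is at the origin; AS is horizontal with |AS| = 38.3 and S on the +x side, so S = (38.30, 0.000). Tangency of A1 to AS means the radius GS is perpendicular to AS, so G = S + (0, 6.5) = (38.30, 6.500). Since GE ⟂ EP (tangency), |GP| = √(6.5² + 21.6²) = 22.56 regardless of where E sits on A1. So P lies on both circle(A, 55.29) and circle(G, 22.56); the above-AS intersection is P = (48.45, 26.65). E is the foot of the tangent from P: E = (44.70, 5.373).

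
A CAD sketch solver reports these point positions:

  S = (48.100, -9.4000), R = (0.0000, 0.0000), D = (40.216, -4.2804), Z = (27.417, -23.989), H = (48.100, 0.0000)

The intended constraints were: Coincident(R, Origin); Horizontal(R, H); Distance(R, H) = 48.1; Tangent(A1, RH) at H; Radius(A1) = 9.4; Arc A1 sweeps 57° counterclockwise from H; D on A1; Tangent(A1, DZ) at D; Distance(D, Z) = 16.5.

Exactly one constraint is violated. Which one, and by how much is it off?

Distance(D, Z) = 16.5 — off by 7.00.

R = (0.00, 0.00) ✓; R.y = 0.00, H.y = 0.00 ✓; |RH| = 48.10 ✓; ∠(SH, HR) = 90.00° ✓; |SH| = 9.400 ✓; bearing(S→D) − bearing(S→H) = 57.00° ✓; |SD| = 9.400 ✓; ∠(SD, DZ) = 90.00° ✓; |DZ| = 23.50 ✗.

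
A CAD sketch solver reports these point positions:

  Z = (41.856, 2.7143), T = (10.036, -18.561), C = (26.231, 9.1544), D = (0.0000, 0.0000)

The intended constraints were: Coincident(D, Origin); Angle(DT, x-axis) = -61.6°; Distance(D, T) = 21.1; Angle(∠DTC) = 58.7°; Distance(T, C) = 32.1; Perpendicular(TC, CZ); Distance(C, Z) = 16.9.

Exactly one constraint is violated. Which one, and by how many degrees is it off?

Perpendicular(TC, CZ) — off by 7.90°.

D = (0.00, 0.00) ✓; DT at -61.60° ✓; |DT| = 21.10 ✓; ∠DTC = 58.70° ✓; |TC| = 32.10 ✓; ∠(TC, CZ) = 82.10° ✗; |CZ| = 16.90 ✓.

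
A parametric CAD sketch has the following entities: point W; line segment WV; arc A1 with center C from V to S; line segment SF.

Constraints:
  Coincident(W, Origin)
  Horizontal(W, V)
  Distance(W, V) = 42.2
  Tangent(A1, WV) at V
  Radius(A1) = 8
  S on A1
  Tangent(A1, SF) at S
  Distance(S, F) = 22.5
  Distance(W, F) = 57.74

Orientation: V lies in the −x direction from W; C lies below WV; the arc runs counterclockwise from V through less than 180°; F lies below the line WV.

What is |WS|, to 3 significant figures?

50.9

W is at the origin; W and V share the same y with |WV| = 42.2 and V on the −x side, so V = (-42.2, 0.00). Since A1 is tangent to WV there, CV ⟂ WV, so C = V + (0, -8) = (-42.2, -8.00). Since CS ⟂ SF (tangency), |CF| = √(8.0² + 22.5²) = 23.9 regardless of where S sits on A1. So F lies on both circle(W, 57.74) and circle(C, 23.9); the below-WV intersection is F = (-48.7, -31.0). S is the foot of the tangent from F: S = (-50.2, -8.52).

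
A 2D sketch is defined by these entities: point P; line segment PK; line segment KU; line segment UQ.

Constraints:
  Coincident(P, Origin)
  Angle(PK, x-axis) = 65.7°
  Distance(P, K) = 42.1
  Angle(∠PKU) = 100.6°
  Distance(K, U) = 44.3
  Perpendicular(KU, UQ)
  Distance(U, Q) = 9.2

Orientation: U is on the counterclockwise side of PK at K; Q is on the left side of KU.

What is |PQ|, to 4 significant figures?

61.19

P is at the origin; PK runs at 65.7° with length 42.1, so K = 42.1·(cos 65.7°, sin 65.7°) = (17.32, 38.37). ∠PKU = 100.6°, so KU runs at 65.7° + (180° − 100.6°) = 145.1° from the x-axis; with |KU| = 44.3, U = K + 44.3·(cos 145.1°, sin 145.1°) = (-19.01, 63.72). KU ⟂ UQ; with |UQ| = 9.2 on the left of KU, Q = U + 9.2·(-0.5721, -0.8202) = (-24.27, 56.17). Then |PQ| = |Q − P| = 61.19.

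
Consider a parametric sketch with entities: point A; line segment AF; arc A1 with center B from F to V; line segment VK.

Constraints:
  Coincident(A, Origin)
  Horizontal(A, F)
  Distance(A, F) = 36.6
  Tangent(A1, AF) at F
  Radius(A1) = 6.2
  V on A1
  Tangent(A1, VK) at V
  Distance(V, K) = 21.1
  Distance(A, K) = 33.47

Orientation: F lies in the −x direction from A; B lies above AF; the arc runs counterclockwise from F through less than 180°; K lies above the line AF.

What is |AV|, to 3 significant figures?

31.0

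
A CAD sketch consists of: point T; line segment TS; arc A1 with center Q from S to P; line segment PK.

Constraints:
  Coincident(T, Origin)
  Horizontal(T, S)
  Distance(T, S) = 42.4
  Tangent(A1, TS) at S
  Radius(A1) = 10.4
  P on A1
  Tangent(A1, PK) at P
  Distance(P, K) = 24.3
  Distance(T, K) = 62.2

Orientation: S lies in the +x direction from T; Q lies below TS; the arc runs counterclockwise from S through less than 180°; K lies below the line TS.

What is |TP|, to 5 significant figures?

38.877

T is at the origin; T and S share the same y with |TS| = 42.4 and S on the +x side, so S = (42.400, 0.0000). Tangency of A1 to TS means the radius QS is perpendicular to TS, so Q = S + (0, -10.4) = (42.400, -10.400). Since QP ⟂ PK (tangency), |QK| = √(10.4² + 24.3²) = 26.432 regardless of where P sits on A1. So K lies on both circle(T, 62.2) and circle(Q, 26.432); the below-TS intersection is K = (51.195, -35.326). P is the foot of the tangent from K: P = (34.745, -17.440).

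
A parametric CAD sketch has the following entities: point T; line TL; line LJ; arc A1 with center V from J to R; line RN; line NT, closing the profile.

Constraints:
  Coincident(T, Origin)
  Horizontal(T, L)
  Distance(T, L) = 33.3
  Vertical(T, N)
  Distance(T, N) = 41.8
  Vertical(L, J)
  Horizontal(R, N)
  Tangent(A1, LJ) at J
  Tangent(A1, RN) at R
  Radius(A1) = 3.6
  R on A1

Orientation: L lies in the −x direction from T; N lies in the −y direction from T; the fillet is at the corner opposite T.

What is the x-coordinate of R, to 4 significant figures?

-29.70

T is at the origin; T and L share the same y with |TL| = 33.3 and L on the −x side, so L = (-33.30, 0.000). T and N share the same x with |TN| = 41.8 and N on the −y side, so N = (0.000, -41.80). The virtual corner opposite T is at (-33.30, -41.80). A1 meets LJ tangentially, so VJ is at right angles to LJ and A1 meets RN tangentially, so VR is at right angles to RN, with radius 3.6, so the center V sits 3.6 in from both sides at V = (-29.70, -38.20). That places the tangent points at J = (-33.30, -38.20) on LJ and R = (-29.70, -41.80) on RN. So R.x = -29.70.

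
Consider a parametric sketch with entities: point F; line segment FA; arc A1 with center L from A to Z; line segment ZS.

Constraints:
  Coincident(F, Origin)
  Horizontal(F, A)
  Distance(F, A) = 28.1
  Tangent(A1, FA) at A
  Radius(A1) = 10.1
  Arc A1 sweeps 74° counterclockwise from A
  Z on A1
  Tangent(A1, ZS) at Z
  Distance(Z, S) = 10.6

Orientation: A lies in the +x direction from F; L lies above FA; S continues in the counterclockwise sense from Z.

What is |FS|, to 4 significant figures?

44.33

F is at the origin; FA is horizontal with |FA| = 28.1 and A on the +x side, so A = (28.10, 0.000). Tangency of A1 to FA means the radius LA is perpendicular to FA, so L = A + (0, 10.1) = (28.10, 10.10). On A1, A sits at bearing -90° from L; a 74° counterclockwise sweep puts Z at bearing -16°, so Z = L + 10.1·(cos -16°, sin -16°) = (37.81, 7.316). Since A1 is tangent to ZS there, LZ ⟂ ZS, so ZS runs along (−sin -16°, cos -16°); with |ZS| = 10.6, S = (40.73, 17.51). Then |FS| = |S − F| = 44.33.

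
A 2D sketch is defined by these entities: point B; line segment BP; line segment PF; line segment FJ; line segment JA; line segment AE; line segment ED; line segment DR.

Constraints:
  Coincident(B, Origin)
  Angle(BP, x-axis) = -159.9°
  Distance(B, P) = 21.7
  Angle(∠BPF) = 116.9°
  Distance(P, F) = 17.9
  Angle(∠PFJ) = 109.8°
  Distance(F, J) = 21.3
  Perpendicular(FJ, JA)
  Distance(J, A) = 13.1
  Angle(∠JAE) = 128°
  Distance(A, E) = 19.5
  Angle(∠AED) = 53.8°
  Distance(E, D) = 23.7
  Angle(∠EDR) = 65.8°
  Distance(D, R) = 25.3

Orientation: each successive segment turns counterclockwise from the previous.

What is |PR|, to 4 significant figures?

35.12

B is at the origin; BP runs at -159.9° with length 21.7, so P = (-20.38, -7.457). ∠BPF = 116.9° gives PF at -96.80° from the x-axis; with |PF| = 17.9, F = (-22.50, -25.23). ∠PFJ = 109.8° gives FJ at -26.60° from the x-axis; with |FJ| = 21.3, J = (-3.452, -34.77). The perpendicularity gives JA at right angles to FJ, so JA runs at 63.40°; with |JA| = 13.1, A = (2.413, -23.06). ∠JAE = 128.0° gives AE at 115.4° from the x-axis; with |AE| = 19.5, E = (-5.951, -5.440). ∠AED = 53.8° gives ED at -118.4° from the x-axis; with |ED| = 23.7, D = (-17.22, -26.29). ∠EDR = 65.8° gives DR at -4.200° from the x-axis; with |DR| = 25.3, R = (8.009, -28.14). Then |PR| = |R − P| = 35.12.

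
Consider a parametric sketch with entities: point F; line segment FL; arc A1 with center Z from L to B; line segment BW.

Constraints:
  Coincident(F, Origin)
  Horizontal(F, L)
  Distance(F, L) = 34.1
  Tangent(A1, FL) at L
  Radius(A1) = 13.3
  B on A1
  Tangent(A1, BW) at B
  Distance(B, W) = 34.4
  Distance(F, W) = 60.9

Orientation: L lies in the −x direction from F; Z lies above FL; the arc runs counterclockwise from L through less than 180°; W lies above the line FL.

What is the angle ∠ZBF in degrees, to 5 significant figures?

118.25°

Checks: |ZB| = 13.30 ✓; ∠(ZB, BW) = 90.00° ✓; |BW| = 34.40 ✓; |FW| = 60.90 ✓.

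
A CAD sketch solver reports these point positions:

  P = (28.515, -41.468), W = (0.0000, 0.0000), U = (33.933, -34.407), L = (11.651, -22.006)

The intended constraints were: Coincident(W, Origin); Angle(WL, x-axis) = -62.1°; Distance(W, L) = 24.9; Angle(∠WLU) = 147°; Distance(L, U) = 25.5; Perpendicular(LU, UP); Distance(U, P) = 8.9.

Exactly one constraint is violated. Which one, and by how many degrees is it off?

Perpendicular(LU, UP) — off by 8.40°.

W = (0.00, 0.00) ✓; WL at -62.10° ✓; |WL| = 24.90 ✓; ∠WLU = 147.0° ✓; |LU| = 25.50 ✓; ∠(LU, UP) = 98.40° ✗; |UP| = 8.900 ✓.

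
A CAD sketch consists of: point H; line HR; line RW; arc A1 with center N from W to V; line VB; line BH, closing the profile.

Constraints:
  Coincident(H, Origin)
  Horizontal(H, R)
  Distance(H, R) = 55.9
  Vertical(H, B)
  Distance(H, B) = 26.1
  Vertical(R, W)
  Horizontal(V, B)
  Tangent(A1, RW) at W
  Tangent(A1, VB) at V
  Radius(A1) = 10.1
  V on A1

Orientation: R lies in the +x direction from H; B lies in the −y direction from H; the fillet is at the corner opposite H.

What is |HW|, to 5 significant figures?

58.145

H is at the origin; HR is horizontal with |HR| = 55.9 and R on the +x side, so R = (55.900, 0.0000). HB is vertical with |HB| = 26.1 and B on the −y side, so B = (0.0000, -26.100). The virtual corner opposite H is at (55.900, -26.100). Since A1 is tangent to RW there, NW ⟂ RW and since A1 is tangent to VB there, NV ⟂ VB, with radius 10.1, so the center N sits 10.1 in from both sides at N = (45.800, -16.000). That places the tangent points at W = (55.900, -16.000) on RW and V = (45.800, -26.100) on VB. Then |HW| = |W − H| = 58.145.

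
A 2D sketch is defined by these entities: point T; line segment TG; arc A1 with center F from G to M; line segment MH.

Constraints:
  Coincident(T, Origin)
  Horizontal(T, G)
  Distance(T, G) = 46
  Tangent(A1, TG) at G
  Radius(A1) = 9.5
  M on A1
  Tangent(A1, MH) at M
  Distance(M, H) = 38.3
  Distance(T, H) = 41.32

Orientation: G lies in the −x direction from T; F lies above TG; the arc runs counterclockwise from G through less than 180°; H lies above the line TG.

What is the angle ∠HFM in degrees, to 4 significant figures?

76.07°

Checks: T.y = 0.00, G.y = 0.00 ✓; |FM| = 9.500 ✓; ∠(FM, MH) = 90.00° ✓; |MH| = 38.30 ✓; |TH| = 41.32 ✓.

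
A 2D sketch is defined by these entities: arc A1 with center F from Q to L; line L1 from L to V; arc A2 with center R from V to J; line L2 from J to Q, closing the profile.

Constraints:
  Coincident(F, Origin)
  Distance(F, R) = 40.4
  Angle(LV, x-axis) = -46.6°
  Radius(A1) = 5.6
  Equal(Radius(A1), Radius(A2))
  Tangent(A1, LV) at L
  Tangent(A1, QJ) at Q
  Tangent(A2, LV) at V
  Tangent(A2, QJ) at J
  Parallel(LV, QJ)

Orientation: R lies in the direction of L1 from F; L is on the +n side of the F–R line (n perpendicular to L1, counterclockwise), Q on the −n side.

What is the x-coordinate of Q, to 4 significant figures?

-4.069

The slot axis is L1's direction at -46.6°, so u = (cos -46.6°, sin -46.6°) = (0.6871, -0.7266) and n = (−sin -46.6°, cos -46.6°) = (0.7266, 0.6871). F is at the origin and R lies 40.4 along u from F, so R = 40.4·u = (27.76, -29.35). Tangency of A1 to both parallel lines with radius 5.6 puts L and Q at F ± 5.6·n: L = (4.069, 3.848), Q = (-4.069, -3.848). So Q.x = -4.069.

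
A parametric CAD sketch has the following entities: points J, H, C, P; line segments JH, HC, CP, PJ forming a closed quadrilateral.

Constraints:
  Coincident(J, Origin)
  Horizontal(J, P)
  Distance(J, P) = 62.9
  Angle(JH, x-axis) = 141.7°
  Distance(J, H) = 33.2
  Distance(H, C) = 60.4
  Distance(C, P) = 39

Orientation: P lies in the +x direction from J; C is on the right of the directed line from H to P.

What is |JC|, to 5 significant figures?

27.720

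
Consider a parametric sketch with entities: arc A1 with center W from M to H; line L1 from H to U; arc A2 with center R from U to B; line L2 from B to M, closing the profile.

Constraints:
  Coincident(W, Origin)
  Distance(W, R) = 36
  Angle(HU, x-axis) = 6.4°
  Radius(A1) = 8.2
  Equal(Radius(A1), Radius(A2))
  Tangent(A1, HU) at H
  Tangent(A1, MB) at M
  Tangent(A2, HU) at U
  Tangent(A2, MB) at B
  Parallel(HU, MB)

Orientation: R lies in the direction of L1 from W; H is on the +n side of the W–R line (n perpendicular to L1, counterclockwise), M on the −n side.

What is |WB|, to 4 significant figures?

36.92

The slot axis is L1's direction at 6.4°, so u = (cos 6.4°, sin 6.4°) = (0.9938, 0.1115) and n = (−sin 6.4°, cos 6.4°) = (-0.1115, 0.9938). W is at the origin and R lies 36.0 along u from W, so R = 36.0·u = (35.78, 4.013). Tangency of A1 to both parallel lines with radius 8.2 puts H and M at W ± 8.2·n: H = (-0.9140, 8.149), M = (0.9140, -8.149). Equal radii place U and B the same way about R: U = R + 8.2·n = (34.86, 12.16), B = R − 8.2·n = (36.69, -4.136). Then |WB| = |B − W| = 36.92.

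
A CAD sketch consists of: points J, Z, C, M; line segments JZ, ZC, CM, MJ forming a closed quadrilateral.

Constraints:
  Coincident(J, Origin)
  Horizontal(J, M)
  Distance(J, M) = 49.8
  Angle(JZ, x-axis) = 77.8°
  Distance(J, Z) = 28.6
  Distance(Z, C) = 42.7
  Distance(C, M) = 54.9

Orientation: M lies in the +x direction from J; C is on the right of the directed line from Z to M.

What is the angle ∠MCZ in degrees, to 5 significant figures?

62.825°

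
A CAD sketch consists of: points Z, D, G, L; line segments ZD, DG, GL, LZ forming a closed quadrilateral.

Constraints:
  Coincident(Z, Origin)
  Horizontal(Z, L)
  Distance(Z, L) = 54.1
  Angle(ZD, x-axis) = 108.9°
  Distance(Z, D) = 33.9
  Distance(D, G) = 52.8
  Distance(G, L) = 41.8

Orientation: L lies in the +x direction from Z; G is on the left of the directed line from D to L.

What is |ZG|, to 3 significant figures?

57.3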